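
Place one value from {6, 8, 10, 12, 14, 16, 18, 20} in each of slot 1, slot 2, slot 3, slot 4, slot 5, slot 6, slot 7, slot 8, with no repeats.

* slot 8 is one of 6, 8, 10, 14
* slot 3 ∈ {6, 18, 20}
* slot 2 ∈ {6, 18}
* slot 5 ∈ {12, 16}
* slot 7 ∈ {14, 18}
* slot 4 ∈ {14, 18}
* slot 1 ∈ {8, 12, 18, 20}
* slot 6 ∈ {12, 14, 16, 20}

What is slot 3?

20

Among the 8 variables, 10 fits only slot 8 (and all 8 values in {6, 8, 10, 12, 14, 16, 18, 20} must be used), so slot 8 = 10.
Among the 7 still-open variables, 8 fits only slot 1 (and all 7 values in {6, 8, 12, 14, 16, 18, 20} must be used), so slot 1 = 8.
The 2 variables slot 4 and slot 7 are confined to {14, 18}, which locks those values in; drop them from slot 2, slot 3, slot 6.
That leaves slot 2 = 6. Eliminate 6 elsewhere: slot 3.
So slot 3 = 20.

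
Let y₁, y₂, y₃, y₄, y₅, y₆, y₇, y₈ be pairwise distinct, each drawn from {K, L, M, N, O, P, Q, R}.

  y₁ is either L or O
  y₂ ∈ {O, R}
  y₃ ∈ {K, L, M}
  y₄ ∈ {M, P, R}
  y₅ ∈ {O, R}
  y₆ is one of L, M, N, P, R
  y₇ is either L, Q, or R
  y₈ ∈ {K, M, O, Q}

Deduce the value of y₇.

Q

The 8 variables draw from only 8 values {K, L, M, N, O, P, Q, R}, so each is used; only y₆ can be N, hence y₆ = N.
The 7 still-open variables draw from only 7 values {K, L, M, O, P, Q, R}, so each is used; only y₄ can be P, hence y₄ = P.
y₂ and y₅ between them cover only {O, R} — a naked pair. Remove those values from y₁, y₇, y₈.
y₁ must be L (only option left). So y₃, y₇ can't be L.
So y₇ = Q.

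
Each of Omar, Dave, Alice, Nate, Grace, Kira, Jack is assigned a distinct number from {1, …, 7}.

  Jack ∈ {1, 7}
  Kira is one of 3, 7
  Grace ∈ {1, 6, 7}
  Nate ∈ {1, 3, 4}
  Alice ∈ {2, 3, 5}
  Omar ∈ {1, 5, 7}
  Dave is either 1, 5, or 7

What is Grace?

6

Among the 7 variables, 2 fits only Alice (and all 7 values in {1, 2, 3, 4, 5, 6, 7} must be used), so Alice = 2.
The 6 still-open variables together cover exactly {1, 3, 4, 5, 6, 7} — 6 values for 6 variables — and 4 appears only in Nate's list, so Nate = 4.
Among the 5 still-open variables, 3 fits only Kira (and all 5 values in {1, 3, 5, 6, 7} must be used), so Kira = 3.
Among the 4 still-open variables, 6 fits only Grace (and all 4 values in {1, 5, 6, 7} must be used), so Grace = 6.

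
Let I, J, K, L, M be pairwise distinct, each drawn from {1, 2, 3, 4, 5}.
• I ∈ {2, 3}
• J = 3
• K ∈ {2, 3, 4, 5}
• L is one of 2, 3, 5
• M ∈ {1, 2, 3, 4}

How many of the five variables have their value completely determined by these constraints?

J's domain is down to {3}, so J = 3. So I, K, L, M can't be 3.
I's domain is down to {2}, so I = 2. Eliminate 2 elsewhere: K, L, M.
L's domain is down to {5}, so L = 5. Strike 5 from K.
That leaves K = 4. Strike 4 from M.
M's domain is down to {1}, so M = 1.
Every variable is fixed: I=2, J=3, K=4, L=5, M=1. That makes 5.

5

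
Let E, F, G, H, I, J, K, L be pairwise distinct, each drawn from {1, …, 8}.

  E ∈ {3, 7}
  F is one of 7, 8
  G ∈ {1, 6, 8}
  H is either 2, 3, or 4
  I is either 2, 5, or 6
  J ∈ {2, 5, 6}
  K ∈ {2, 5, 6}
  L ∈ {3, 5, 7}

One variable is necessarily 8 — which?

Among the 8 variables, 1 fits only G (and all 8 values in {1, 2, 3, 4, 5, 6, 7, 8} must be used), so G = 1.
The 7 still-open variables together cover exactly {2, 3, 4, 5, 6, 7, 8} — 7 values for 7 variables — and 4 appears only in H's list, so H = 4.
The 6 still-open variables together cover exactly {2, 3, 5, 6, 7, 8} — 6 values for 6 variables — and 8 appears only in F's list, so F = 8.

F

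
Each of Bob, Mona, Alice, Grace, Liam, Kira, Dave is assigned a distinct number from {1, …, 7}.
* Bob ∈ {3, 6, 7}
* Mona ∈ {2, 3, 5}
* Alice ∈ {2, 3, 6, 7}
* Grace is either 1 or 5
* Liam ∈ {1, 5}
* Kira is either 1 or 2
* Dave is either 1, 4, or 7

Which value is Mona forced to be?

The 7 variables together cover exactly {1, 2, 3, 4, 5, 6, 7} — 7 values for 7 variables — and 4 appears only in Dave's list, so Dave = 4.
The 2 variables Grace and Liam are confined to {1, 5}, which locks those values in; drop them from Mona, Kira.
That leaves Kira = 2. Remove 2 from Mona, Alice.
So Mona = 3.

3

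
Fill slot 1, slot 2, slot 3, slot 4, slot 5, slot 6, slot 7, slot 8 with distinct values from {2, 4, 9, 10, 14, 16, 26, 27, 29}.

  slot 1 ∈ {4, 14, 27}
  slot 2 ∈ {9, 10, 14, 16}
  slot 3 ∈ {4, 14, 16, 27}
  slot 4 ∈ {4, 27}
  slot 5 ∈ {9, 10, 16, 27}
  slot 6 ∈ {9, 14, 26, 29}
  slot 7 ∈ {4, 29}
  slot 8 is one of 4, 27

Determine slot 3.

16

Among the 8 variables, 26 fits only slot 6 (and all 8 values in {4, 9, 10, 14, 16, 26, 27, 29} must be used), so slot 6 = 26.
Among the 7 still-open variables, 29 fits only slot 7 (and all 7 values in {4, 9, 10, 14, 16, 27, 29} must be used), so slot 7 = 29.
The 2 variables slot 4 and slot 8 are confined to {4, 27}, which locks those values in; drop them from slot 1, slot 3, slot 5.
slot 1's domain is down to {14}, so slot 1 = 14. Remove 14 from slot 2, slot 3.
So slot 3 = 16.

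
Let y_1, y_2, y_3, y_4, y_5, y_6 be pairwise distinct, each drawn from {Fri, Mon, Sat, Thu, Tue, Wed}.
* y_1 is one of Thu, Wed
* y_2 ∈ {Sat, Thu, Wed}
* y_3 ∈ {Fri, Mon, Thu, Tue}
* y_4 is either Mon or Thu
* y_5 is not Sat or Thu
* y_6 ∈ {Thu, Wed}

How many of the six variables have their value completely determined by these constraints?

2

The 6 variables together cover exactly {Fri, Mon, Sat, Thu, Tue, Wed} — 6 values for 6 variables — and Sat appears only in y_2's list, so y_2 = Sat.
y_1 and y_6 share exactly the 2 values {Thu, Wed}; by pigeonhole those values go to them, so strike Thu, Wed from y_3, y_4, y_5.
y_4's domain is down to {Mon}, so y_4 = Mon. Eliminate Mon elsewhere: y_3, y_5.
Determined: y_2=Sat, y_4=Mon. The other variables each still have more than one consistent value. That makes 2.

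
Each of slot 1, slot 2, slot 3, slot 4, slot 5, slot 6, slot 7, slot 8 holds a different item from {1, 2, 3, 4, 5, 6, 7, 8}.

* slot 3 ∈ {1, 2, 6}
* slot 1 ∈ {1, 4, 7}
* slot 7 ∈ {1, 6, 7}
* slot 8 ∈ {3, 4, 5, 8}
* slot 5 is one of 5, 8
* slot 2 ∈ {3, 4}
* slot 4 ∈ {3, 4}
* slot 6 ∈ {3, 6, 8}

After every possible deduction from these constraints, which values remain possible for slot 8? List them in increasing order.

5, 8

The 8 variables together cover exactly {1, 2, 3, 4, 5, 6, 7, 8} — 8 values for 8 variables — and 2 appears only in slot 3's list, so slot 3 = 2.
slot 2 and slot 4 between them cover only {3, 4} — a naked pair. Remove those values from slot 1, slot 6, slot 8.
slot 5 and slot 8 share exactly the 2 values {5, 8}; by pigeonhole those values go to them, so strike 5, 8 from slot 6.
That leaves slot 6 = 6. So slot 7 can't be 6.
No further eliminations apply; slot 8 can still be any of 5, 8.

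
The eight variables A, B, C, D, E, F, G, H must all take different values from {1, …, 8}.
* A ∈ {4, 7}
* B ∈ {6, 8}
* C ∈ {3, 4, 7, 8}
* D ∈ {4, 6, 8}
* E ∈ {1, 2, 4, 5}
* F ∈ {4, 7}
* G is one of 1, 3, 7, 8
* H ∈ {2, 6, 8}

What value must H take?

2

Among the 8 variables, 5 fits only E (and all 8 values in {1, 2, 3, 4, 5, 6, 7, 8} must be used), so E = 5.
The 7 still-open variables together cover exactly {1, 2, 3, 4, 6, 7, 8} — 7 values for 7 variables — and 1 appears only in G's list, so G = 1.
The 6 still-open variables draw from only 6 values {2, 3, 4, 6, 7, 8}, so each is used; only H can be 2, hence H = 2.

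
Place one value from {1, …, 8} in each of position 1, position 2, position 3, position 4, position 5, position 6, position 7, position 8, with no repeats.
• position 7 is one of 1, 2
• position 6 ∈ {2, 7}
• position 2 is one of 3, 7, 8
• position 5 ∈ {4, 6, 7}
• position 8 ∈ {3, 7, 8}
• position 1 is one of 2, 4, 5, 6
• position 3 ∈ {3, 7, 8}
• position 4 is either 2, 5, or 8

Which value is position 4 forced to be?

Among the 8 variables, 1 fits only position 7 (and all 8 values in {1, 2, 3, 4, 5, 6, 7, 8} must be used), so position 7 = 1.
position 2, position 3, position 8 between them cover only {3, 7, 8} — a naked triple. Remove those values from position 4, position 5, position 6.
position 6 has just one choice, so position 6 = 2. So position 1, position 4 can't be 2.
So position 4 = 5.

5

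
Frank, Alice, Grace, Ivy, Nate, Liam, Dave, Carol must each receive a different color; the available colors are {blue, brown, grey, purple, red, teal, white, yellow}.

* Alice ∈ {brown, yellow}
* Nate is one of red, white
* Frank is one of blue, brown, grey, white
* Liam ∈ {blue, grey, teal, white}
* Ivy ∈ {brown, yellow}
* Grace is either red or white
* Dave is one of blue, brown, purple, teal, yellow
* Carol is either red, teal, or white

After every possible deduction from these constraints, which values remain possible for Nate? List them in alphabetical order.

red, white

The 8 variables together cover exactly {blue, brown, grey, purple, red, teal, white, yellow} — 8 values for 8 variables — and purple appears only in Dave's list, so Dave = purple.
Alice and Ivy between them cover only {brown, yellow} — a naked pair. Remove those values from Frank.
Grace and Nate between them cover only {red, white} — a naked pair. Remove those values from Frank, Liam, Carol.
That leaves Carol = teal. Remove teal from Liam.
No further eliminations apply; Nate can still be any of red, white.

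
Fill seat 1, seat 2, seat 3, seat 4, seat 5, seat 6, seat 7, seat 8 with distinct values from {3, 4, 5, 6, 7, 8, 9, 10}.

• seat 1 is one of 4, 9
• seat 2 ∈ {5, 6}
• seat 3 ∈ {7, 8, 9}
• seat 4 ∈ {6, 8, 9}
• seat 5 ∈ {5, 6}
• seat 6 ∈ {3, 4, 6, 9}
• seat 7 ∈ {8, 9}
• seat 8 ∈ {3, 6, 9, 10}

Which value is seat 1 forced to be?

4

The 8 variables draw from only 8 values {3, 4, 5, 6, 7, 8, 9, 10}, so each is used; only seat 3 can be 7, hence seat 3 = 7.
Among the 7 still-open variables, 10 fits only seat 8 (and all 7 values in {3, 4, 5, 6, 8, 9, 10} must be used), so seat 8 = 10.
The 6 still-open variables draw from only 6 values {3, 4, 5, 6, 8, 9}, so each is used; only seat 6 can be 3, hence seat 6 = 3.
The 5 still-open variables draw from only 5 values {4, 5, 6, 8, 9}, so each is used; only seat 1 can be 4, hence seat 1 = 4.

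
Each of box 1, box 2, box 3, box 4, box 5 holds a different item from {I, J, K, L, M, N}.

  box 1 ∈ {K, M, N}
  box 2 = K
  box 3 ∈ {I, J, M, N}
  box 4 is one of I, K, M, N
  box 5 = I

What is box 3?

box 2 must be K (only option left). So box 1, box 4 can't be K.
box 5's domain is down to {I}, so box 5 = I. Remove I from box 3, box 4.
The 3 still-open variables together cover exactly {J, M, N} — 3 values for 3 variables — and J appears only in box 3's list, so box 3 = J.

J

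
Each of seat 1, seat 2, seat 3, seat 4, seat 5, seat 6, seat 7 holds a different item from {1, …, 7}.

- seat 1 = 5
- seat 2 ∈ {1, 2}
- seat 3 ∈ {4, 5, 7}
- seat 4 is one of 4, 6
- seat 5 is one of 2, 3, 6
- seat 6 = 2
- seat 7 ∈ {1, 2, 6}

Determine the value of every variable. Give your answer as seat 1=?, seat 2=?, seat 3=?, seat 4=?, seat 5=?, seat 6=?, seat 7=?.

seat 1=5, seat 2=1, seat 3=7, seat 4=4, seat 5=3, seat 6=2, seat 7=6

seat 1 must be 5 (only option left). Eliminate 5 elsewhere: seat 3.
seat 6's domain is down to {2}, so seat 6 = 2. So seat 2, seat 5, seat 7 can't be 2.
seat 2 must be 1 (only option left). Strike 1 from seat 7.
seat 7's domain is down to {6}, so seat 7 = 6. Remove 6 from seat 4, seat 5.
seat 4 has just one choice, so seat 4 = 4. So seat 3 can't be 4.
seat 5 must be 3 (only option left).
seat 3's domain is down to {7}, so seat 3 = 7.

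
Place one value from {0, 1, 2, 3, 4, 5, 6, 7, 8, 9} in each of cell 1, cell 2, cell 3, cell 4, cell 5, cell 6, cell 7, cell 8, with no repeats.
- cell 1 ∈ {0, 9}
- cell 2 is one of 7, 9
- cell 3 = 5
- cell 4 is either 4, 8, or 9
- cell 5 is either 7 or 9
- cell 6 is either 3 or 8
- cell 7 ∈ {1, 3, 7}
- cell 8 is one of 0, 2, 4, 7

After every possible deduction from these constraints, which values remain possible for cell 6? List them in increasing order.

cell 3 must be 5 (only option left).
The 2 variables cell 2 and cell 5 are confined to {7, 9}, which locks those values in; drop them from cell 1, cell 4, cell 7, cell 8.
That leaves cell 1 = 0. Eliminate 0 elsewhere: cell 8.
No further eliminations apply; cell 6 can still be any of 3, 8.

3, 8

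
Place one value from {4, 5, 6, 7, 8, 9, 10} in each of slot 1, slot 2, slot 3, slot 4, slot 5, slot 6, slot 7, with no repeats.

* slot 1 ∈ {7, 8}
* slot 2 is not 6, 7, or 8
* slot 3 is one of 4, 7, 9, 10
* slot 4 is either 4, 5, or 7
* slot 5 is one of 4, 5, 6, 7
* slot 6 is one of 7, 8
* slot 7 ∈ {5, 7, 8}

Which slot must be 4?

Among the 7 variables, 6 fits only slot 5 (and all 7 values in {4, 5, 6, 7, 8, 9, 10} must be used), so slot 5 = 6.
The 2 variables slot 1 and slot 6 are confined to {7, 8}, which locks those values in; drop them from slot 3, slot 4, slot 7.
slot 7 has just one choice, so slot 7 = 5. So slot 2, slot 4 can't be 5.

slot 4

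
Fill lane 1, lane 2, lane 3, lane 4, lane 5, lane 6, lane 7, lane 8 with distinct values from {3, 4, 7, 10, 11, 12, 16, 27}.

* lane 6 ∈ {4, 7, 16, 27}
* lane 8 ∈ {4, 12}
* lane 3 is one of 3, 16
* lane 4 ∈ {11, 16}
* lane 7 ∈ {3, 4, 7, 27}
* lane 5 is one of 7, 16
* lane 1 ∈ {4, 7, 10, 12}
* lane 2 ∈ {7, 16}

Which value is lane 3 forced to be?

Among the 8 variables, 10 fits only lane 1 (and all 8 values in {3, 4, 7, 10, 11, 12, 16, 27} must be used), so lane 1 = 10.
The 7 still-open variables draw from only 7 values {3, 4, 7, 11, 12, 16, 27}, so each is used; only lane 4 can be 11, hence lane 4 = 11.
The 6 still-open variables together cover exactly {3, 4, 7, 12, 16, 27} — 6 values for 6 variables — and 12 appears only in lane 8's list, so lane 8 = 12.
lane 2 and lane 5 between them cover only {7, 16} — a naked pair. Remove those values from lane 3, lane 6, lane 7.
So lane 3 = 3.

3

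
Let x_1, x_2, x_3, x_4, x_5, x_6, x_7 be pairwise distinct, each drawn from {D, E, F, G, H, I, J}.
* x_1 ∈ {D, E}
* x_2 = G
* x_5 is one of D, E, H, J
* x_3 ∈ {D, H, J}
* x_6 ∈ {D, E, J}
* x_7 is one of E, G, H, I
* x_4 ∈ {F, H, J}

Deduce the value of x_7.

x_2 must be G (only option left). Strike G from x_7.
The 6 still-open variables draw from only 6 values {D, E, F, H, I, J}, so each is used; only x_4 can be F, hence x_4 = F.
The 5 still-open variables draw from only 5 values {D, E, H, I, J}, so each is used; only x_7 can be I, hence x_7 = I.

I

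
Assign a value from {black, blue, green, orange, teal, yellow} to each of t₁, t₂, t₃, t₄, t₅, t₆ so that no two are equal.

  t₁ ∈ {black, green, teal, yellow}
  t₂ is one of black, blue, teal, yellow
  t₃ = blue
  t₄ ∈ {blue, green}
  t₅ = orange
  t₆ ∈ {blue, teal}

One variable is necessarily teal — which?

t₃ must be blue (only option left). Remove blue from t₂, t₄, t₆.
So teal goes to t₆.

t₆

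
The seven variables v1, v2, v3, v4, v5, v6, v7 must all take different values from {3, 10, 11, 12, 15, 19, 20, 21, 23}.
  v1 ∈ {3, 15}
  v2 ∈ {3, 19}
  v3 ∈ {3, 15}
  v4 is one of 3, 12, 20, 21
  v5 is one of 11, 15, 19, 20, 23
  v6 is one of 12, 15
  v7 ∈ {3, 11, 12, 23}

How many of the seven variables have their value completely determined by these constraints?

v1 and v3 between them cover only {3, 15} — a naked pair. Remove those values from v2, v4, v5, v6, v7.
v2 must be 19 (only option left). So v5 can't be 19.
v6 has just one choice, so v6 = 12. So v4, v7 can't be 12.
Determined: v2=19, v6=12. The other variables each still have more than one consistent value. That makes 2.

2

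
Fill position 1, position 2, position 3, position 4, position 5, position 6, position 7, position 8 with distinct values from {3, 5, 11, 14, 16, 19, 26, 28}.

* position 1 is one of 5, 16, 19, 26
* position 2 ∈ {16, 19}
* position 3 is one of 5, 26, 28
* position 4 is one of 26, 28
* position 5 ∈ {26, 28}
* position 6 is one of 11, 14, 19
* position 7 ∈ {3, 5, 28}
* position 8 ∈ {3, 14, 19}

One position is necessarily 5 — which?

Among the 8 variables, 11 fits only position 6 (and all 8 values in {3, 5, 11, 14, 16, 19, 26, 28} must be used), so position 6 = 11.
Among the 7 still-open variables, 14 fits only position 8 (and all 7 values in {3, 5, 14, 16, 19, 26, 28} must be used), so position 8 = 14.
The 6 still-open variables draw from only 6 values {3, 5, 16, 19, 26, 28}, so each is used; only position 7 can be 3, hence position 7 = 3.
position 4 and position 5 between them cover only {26, 28} — a naked pair. Remove those values from position 1, position 3.
So 5 goes to position 3.

position 3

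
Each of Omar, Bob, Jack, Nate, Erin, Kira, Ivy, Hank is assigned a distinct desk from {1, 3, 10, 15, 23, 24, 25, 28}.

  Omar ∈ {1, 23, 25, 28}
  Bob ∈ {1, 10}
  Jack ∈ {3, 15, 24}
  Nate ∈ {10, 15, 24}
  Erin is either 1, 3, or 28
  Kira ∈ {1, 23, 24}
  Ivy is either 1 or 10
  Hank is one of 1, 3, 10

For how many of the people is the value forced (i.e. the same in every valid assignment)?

The 8 variables draw from only 8 values {1, 3, 10, 15, 23, 24, 25, 28}, so each is used; only Omar can be 25, hence Omar = 25.
Among the 7 still-open variables, 23 fits only Kira (and all 7 values in {1, 3, 10, 15, 23, 24, 28} must be used), so Kira = 23.
The 6 still-open variables together cover exactly {1, 3, 10, 15, 24, 28} — 6 values for 6 variables — and 28 appears only in Erin's list, so Erin = 28.
The 2 variables Bob and Ivy are confined to {1, 10}, which locks those values in; drop them from Nate, Hank.
Hank's domain is down to {3}, so Hank = 3. So Jack can't be 3.
Determined: Omar=25, Erin=28, Kira=23, Hank=3. The other people each still have more than one consistent value. That makes 4.

4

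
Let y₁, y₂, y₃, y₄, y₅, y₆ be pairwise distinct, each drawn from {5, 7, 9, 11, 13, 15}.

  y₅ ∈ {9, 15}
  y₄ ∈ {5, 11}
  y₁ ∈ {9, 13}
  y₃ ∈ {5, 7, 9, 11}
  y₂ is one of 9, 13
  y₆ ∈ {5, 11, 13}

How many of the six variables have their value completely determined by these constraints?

2

The 6 variables draw from only 6 values {5, 7, 9, 11, 13, 15}, so each is used; only y₃ can be 7, hence y₃ = 7.
The 5 still-open variables draw from only 5 values {5, 9, 11, 13, 15}, so each is used; only y₅ can be 15, hence y₅ = 15.
The 2 variables y₁ and y₂ are confined to {9, 13}, which locks those values in; drop them from y₆.
Determined: y₃=7, y₅=15. The other variables each still have more than one consistent value. That makes 2.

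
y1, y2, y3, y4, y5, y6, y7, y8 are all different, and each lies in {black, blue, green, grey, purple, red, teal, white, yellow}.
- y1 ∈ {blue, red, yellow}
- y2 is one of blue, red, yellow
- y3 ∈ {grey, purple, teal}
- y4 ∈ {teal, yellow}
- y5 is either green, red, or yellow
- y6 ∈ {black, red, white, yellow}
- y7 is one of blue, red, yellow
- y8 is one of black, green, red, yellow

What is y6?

white

The 3 variables y1, y2, y7 are confined to {blue, red, yellow}, which locks those values in; drop them from y4, y5, y6, y8.
y4 has just one choice, so y4 = teal. Remove teal from y3.
That leaves y5 = green. So y8 can't be green.
y8 has just one choice, so y8 = black. Strike black from y6.
So y6 = white.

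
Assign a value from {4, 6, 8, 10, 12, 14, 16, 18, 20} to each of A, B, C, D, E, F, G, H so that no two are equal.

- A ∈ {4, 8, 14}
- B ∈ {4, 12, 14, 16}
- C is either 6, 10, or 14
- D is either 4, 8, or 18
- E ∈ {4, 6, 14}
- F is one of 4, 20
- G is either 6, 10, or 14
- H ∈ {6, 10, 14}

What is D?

18

C, G, H share exactly the 3 values {6, 10, 14}; by pigeonhole those values go to them, so strike 6, 10, 14 from A, B, E.
That leaves E = 4. Strike 4 from A, B, D, F.
F must be 20 (only option left).
A must be 8 (only option left). Eliminate 8 elsewhere: D.
So D = 18.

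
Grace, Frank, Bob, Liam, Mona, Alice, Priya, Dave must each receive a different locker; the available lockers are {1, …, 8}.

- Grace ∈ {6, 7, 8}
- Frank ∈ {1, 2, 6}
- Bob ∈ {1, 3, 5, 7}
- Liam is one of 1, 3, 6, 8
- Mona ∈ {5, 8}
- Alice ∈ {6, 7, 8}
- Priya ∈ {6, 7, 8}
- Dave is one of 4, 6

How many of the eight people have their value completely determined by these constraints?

3

Among the 8 variables, 2 fits only Frank (and all 8 values in {1, 2, 3, 4, 5, 6, 7, 8} must be used), so Frank = 2.
The 7 still-open variables together cover exactly {1, 3, 4, 5, 6, 7, 8} — 7 values for 7 variables — and 4 appears only in Dave's list, so Dave = 4.
Grace, Alice, Priya share exactly the 3 values {6, 7, 8}; by pigeonhole those values go to them, so strike 6, 7, 8 from Bob, Liam, Mona.
That leaves Mona = 5. So Bob can't be 5.
Determined: Frank=2, Mona=5, Dave=4. The other people each still have more than one consistent value. That makes 3.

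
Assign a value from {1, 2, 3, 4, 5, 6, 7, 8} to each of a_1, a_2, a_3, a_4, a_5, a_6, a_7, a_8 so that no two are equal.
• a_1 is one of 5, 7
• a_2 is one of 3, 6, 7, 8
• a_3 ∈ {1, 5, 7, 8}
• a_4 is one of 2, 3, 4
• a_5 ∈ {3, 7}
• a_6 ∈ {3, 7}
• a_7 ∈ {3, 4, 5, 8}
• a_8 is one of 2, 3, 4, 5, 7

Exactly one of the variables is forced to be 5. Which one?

a_1

The 8 variables together cover exactly {1, 2, 3, 4, 5, 6, 7, 8} — 8 values for 8 variables — and 1 appears only in a_3's list, so a_3 = 1.
The 7 still-open variables draw from only 7 values {2, 3, 4, 5, 6, 7, 8}, so each is used; only a_2 can be 6, hence a_2 = 6.
Among the 6 still-open variables, 8 fits only a_7 (and all 6 values in {2, 3, 4, 5, 7, 8} must be used), so a_7 = 8.
The 2 variables a_5 and a_6 are confined to {3, 7}, which locks those values in; drop them from a_1, a_4, a_8.
So 5 goes to a_1.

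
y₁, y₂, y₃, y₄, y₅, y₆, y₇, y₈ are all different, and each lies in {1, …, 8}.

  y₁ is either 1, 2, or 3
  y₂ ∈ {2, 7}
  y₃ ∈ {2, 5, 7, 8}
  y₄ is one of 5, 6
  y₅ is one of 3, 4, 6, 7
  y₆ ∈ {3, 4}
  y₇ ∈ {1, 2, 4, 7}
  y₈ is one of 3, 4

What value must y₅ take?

The 8 variables together cover exactly {1, 2, 3, 4, 5, 6, 7, 8} — 8 values for 8 variables — and 8 appears only in y₃'s list, so y₃ = 8.
Among the 7 still-open variables, 5 fits only y₄ (and all 7 values in {1, 2, 3, 4, 5, 6, 7} must be used), so y₄ = 5.
The 6 still-open variables draw from only 6 values {1, 2, 3, 4, 6, 7}, so each is used; only y₅ can be 6, hence y₅ = 6.

6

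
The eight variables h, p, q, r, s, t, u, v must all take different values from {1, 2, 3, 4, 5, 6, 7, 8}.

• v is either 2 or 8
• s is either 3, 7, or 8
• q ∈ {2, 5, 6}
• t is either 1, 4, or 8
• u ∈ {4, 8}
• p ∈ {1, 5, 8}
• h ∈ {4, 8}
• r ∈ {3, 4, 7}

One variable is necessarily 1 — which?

The 8 variables draw from only 8 values {1, 2, 3, 4, 5, 6, 7, 8}, so each is used; only q can be 6, hence q = 6.
Among the 7 still-open variables, 2 fits only v (and all 7 values in {1, 2, 3, 4, 5, 7, 8} must be used), so v = 2.
The 6 still-open variables together cover exactly {1, 3, 4, 5, 7, 8} — 6 values for 6 variables — and 5 appears only in p's list, so p = 5.
The 5 still-open variables together cover exactly {1, 3, 4, 7, 8} — 5 values for 5 variables — and 1 appears only in t's list, so t = 1.

t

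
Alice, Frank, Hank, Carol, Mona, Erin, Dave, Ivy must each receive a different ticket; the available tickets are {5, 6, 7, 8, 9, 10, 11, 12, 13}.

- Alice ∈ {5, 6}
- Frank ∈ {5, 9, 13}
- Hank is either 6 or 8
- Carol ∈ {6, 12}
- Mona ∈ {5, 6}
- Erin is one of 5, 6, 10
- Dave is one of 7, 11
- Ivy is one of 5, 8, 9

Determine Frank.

13

The 2 variables Alice and Mona are confined to {5, 6}, which locks those values in; drop them from Frank, Hank, Carol, Erin, Ivy.
Hank has just one choice, so Hank = 8. So Ivy can't be 8.
Carol's domain is down to {12}, so Carol = 12.
Erin must be 10 (only option left).
Ivy's domain is down to {9}, so Ivy = 9. Remove 9 from Frank.
So Frank = 13.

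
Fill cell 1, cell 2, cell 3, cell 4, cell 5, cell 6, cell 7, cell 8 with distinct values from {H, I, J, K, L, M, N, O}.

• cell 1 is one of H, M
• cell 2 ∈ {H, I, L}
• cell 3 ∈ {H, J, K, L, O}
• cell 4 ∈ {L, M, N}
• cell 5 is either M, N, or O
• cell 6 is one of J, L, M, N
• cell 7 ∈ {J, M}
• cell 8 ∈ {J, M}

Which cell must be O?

The 8 variables draw from only 8 values {H, I, J, K, L, M, N, O}, so each is used; only cell 2 can be I, hence cell 2 = I.
The 7 still-open variables together cover exactly {H, J, K, L, M, N, O} — 7 values for 7 variables — and K appears only in cell 3's list, so cell 3 = K.
The 6 still-open variables together cover exactly {H, J, L, M, N, O} — 6 values for 6 variables — and H appears only in cell 1's list, so cell 1 = H.
The 5 still-open variables draw from only 5 values {J, L, M, N, O}, so each is used; only cell 5 can be O, hence cell 5 = O.

cell 5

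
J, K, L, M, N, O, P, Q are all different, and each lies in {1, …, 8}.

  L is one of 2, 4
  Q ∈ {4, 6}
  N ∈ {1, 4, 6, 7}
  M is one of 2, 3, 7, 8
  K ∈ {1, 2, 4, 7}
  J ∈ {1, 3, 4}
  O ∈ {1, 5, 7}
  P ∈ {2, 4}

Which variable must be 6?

Q

Among the 8 variables, 5 fits only O (and all 8 values in {1, 2, 3, 4, 5, 6, 7, 8} must be used), so O = 5.
Among the 7 still-open variables, 8 fits only M (and all 7 values in {1, 2, 3, 4, 6, 7, 8} must be used), so M = 8.
The 6 still-open variables draw from only 6 values {1, 2, 3, 4, 6, 7}, so each is used; only J can be 3, hence J = 3.
L and P share exactly the 2 values {2, 4}; by pigeonhole those values go to them, so strike 2, 4 from K, N, Q.
So 6 goes to Q.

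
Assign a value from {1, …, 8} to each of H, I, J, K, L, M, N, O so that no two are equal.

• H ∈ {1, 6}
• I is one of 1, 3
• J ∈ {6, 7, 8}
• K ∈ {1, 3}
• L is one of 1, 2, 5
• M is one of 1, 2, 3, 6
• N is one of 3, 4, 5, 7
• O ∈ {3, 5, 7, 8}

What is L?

5

The 8 variables draw from only 8 values {1, 2, 3, 4, 5, 6, 7, 8}, so each is used; only N can be 4, hence N = 4.
I and K share exactly the 2 values {1, 3}; by pigeonhole those values go to them, so strike 1, 3 from H, L, M, O.
That leaves H = 6. Eliminate 6 elsewhere: J, M.
M has just one choice, so M = 2. Remove 2 from L.
So L = 5.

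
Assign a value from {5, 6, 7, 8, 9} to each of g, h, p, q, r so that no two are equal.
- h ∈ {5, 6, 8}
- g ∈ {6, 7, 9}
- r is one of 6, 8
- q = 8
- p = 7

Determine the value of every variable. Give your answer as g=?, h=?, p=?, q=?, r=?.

g=9, h=5, p=7, q=8, r=6

p must be 7 (only option left). Strike 7 from g.
q has just one choice, so q = 8. Eliminate 8 elsewhere: h, r.
That leaves r = 6. Remove 6 from g, h.
g's domain is down to {9}, so g = 9.
h must be 5 (only option left).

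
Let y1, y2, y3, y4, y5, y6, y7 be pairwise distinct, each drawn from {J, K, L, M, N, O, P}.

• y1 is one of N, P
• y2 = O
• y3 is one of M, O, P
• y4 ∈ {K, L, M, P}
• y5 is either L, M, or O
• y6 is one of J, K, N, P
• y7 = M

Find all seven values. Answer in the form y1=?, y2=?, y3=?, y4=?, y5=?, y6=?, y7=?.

y2 must be O (only option left). Strike O from y3, y5.
That leaves y7 = M. Eliminate M elsewhere: y3, y4, y5.
y3 has just one choice, so y3 = P. Eliminate P elsewhere: y1, y4, y6.
y5 must be L (only option left). Remove L from y4.
That leaves y1 = N. Eliminate N elsewhere: y6.
y4's domain is down to {K}, so y4 = K. So y6 can't be K.
y6's domain is down to {J}, so y6 = J.

y1=N, y2=O, y3=P, y4=K, y5=L, y6=J, y7=M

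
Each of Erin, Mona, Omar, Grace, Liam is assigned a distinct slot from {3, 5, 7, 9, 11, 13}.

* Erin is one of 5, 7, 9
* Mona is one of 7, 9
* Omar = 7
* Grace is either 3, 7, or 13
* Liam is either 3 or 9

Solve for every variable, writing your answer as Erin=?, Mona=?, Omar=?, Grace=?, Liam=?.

Omar's domain is down to {7}, so Omar = 7. Strike 7 from Erin, Mona, Grace.
Mona must be 9 (only option left). Remove 9 from Erin, Liam.
Liam has just one choice, so Liam = 3. Eliminate 3 elsewhere: Grace.
Erin has just one choice, so Erin = 5.
Grace has just one choice, so Grace = 13.

Erin=5, Mona=9, Omar=7, Grace=13, Liam=3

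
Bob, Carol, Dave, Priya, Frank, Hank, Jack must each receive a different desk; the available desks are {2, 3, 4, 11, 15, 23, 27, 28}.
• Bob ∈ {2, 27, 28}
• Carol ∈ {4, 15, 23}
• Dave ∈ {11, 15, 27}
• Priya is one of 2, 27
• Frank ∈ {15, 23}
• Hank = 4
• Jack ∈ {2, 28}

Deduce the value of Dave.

Hank's domain is down to {4}, so Hank = 4. So Carol can't be 4.
Among the 6 still-open variables, 11 fits only Dave (and all 6 values in {2, 11, 15, 23, 27, 28} must be used), so Dave = 11.

11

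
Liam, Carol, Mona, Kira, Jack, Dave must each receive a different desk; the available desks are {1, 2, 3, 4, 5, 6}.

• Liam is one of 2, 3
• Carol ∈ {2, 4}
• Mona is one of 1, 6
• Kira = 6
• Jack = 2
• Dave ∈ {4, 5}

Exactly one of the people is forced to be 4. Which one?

Carol

Kira must be 6 (only option left). Remove 6 from Mona.
Jack has just one choice, so Jack = 2. Strike 2 from Liam, Carol.
So 4 goes to Carol.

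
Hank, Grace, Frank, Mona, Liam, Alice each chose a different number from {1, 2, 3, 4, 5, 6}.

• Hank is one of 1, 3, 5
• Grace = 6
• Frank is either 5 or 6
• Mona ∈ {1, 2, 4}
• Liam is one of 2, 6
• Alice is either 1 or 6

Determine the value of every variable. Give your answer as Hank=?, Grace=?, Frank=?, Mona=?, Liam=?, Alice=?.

Hank=3, Grace=6, Frank=5, Mona=4, Liam=2, Alice=1

Grace's domain is down to {6}, so Grace = 6. Eliminate 6 elsewhere: Frank, Liam, Alice.
Frank's domain is down to {5}, so Frank = 5. So Hank can't be 5.
Liam's domain is down to {2}, so Liam = 2. Eliminate 2 elsewhere: Mona.
That leaves Alice = 1. Strike 1 from Hank, Mona.
Hank's domain is down to {3}, so Hank = 3.
Mona's domain is down to {4}, so Mona = 4.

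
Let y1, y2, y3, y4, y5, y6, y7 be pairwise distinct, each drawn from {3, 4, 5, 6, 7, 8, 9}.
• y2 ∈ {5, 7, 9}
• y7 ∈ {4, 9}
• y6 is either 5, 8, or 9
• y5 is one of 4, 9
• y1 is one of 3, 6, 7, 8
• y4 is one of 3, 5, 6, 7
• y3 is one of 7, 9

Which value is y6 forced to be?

8

y5 and y7 share exactly the 2 values {4, 9}; by pigeonhole those values go to them, so strike 4, 9 from y2, y3, y6.
That leaves y3 = 7. So y1, y2, y4 can't be 7.
y2's domain is down to {5}, so y2 = 5. Eliminate 5 elsewhere: y4, y6.
So y6 = 8.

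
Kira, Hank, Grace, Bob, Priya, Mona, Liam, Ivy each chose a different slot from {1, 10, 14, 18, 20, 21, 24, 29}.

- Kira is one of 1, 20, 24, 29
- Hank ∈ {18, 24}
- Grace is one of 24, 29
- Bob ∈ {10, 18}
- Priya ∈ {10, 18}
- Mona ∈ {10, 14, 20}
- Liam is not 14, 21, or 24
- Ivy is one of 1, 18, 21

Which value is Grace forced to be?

29

The 8 variables together cover exactly {1, 10, 14, 18, 20, 21, 24, 29} — 8 values for 8 variables — and 14 appears only in Mona's list, so Mona = 14.
The 7 still-open variables together cover exactly {1, 10, 18, 20, 21, 24, 29} — 7 values for 7 variables — and 21 appears only in Ivy's list, so Ivy = 21.
The 2 variables Bob and Priya are confined to {10, 18}, which locks those values in; drop them from Hank, Liam.
Hank has just one choice, so Hank = 24. Eliminate 24 elsewhere: Kira, Grace.
So Grace = 29.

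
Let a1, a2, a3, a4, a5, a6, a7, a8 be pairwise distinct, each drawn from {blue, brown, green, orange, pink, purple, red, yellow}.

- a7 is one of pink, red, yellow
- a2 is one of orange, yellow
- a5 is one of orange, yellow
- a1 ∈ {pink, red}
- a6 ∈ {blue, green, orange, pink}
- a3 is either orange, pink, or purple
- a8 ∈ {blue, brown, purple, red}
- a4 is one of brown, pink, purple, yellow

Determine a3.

Among the 8 variables, green fits only a6 (and all 8 values in {blue, brown, green, orange, pink, purple, red, yellow} must be used), so a6 = green.
Among the 7 still-open variables, blue fits only a8 (and all 7 values in {blue, brown, orange, pink, purple, red, yellow} must be used), so a8 = blue.
Among the 6 still-open variables, brown fits only a4 (and all 6 values in {brown, orange, pink, purple, red, yellow} must be used), so a4 = brown.
Among the 5 still-open variables, purple fits only a3 (and all 5 values in {orange, pink, purple, red, yellow} must be used), so a3 = purple.

purple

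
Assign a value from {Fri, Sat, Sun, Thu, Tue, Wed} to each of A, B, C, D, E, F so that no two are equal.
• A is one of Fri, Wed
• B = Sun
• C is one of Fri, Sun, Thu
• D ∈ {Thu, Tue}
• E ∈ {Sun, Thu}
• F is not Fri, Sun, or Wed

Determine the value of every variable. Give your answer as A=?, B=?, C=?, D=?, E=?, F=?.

A=Wed, B=Sun, C=Fri, D=Tue, E=Thu, F=Sat

B has just one choice, so B = Sun. Strike Sun from C, E.
E's domain is down to {Thu}, so E = Thu. Remove Thu from C, D, F.
That leaves C = Fri. So A can't be Fri.
D must be Tue (only option left). Eliminate Tue elsewhere: F.
F has just one choice, so F = Sat.
A has just one choice, so A = Wed.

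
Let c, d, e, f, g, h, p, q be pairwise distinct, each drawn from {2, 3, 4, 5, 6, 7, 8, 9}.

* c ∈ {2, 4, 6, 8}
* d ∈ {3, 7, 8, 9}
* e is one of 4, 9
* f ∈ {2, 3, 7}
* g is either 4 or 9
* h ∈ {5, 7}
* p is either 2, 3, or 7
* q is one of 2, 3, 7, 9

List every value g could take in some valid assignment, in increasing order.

4, 9

The 8 variables together cover exactly {2, 3, 4, 5, 6, 7, 8, 9} — 8 values for 8 variables — and 5 appears only in h's list, so h = 5.
The 7 still-open variables together cover exactly {2, 3, 4, 6, 7, 8, 9} — 7 values for 7 variables — and 6 appears only in c's list, so c = 6.
The 6 still-open variables together cover exactly {2, 3, 4, 7, 8, 9} — 6 values for 6 variables — and 8 appears only in d's list, so d = 8.
e and g between them cover only {4, 9} — a naked pair. Remove those values from q.
No further eliminations apply; g can still be any of 4, 9.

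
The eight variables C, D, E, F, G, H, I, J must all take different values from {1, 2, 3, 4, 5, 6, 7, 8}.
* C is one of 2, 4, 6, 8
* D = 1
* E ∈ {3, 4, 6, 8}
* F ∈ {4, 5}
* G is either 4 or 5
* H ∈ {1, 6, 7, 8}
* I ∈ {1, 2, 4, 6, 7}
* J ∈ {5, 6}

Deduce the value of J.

D's domain is down to {1}, so D = 1. Remove 1 from H, I.
The 7 still-open variables together cover exactly {2, 3, 4, 5, 6, 7, 8} — 7 values for 7 variables — and 3 appears only in E's list, so E = 3.
F and G share exactly the 2 values {4, 5}; by pigeonhole those values go to them, so strike 4, 5 from C, I, J.
So J = 6.

6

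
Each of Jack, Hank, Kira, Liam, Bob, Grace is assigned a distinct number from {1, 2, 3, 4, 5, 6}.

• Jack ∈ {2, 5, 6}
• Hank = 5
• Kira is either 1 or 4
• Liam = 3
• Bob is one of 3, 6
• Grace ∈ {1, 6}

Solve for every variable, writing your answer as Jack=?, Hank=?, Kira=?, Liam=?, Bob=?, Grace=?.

Hank must be 5 (only option left). Remove 5 from Jack.
Liam's domain is down to {3}, so Liam = 3. So Bob can't be 3.
Bob has just one choice, so Bob = 6. So Jack, Grace can't be 6.
Grace must be 1 (only option left). So Kira can't be 1.
Jack must be 2 (only option left).
That leaves Kira = 4.

Jack=2, Hank=5, Kira=4, Liam=3, Bob=6, Grace=1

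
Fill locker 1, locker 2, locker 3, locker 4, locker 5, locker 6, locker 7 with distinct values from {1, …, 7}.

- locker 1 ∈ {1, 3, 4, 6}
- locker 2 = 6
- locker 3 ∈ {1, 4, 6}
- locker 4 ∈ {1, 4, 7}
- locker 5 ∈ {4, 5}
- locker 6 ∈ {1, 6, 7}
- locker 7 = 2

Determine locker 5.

locker 2's domain is down to {6}, so locker 2 = 6. Remove 6 from locker 1, locker 3, locker 6.
That leaves locker 7 = 2.
The 5 still-open variables draw from only 5 values {1, 3, 4, 5, 7}, so each is used; only locker 1 can be 3, hence locker 1 = 3.
Among the 4 still-open variables, 5 fits only locker 5 (and all 4 values in {1, 4, 5, 7} must be used), so locker 5 = 5.

5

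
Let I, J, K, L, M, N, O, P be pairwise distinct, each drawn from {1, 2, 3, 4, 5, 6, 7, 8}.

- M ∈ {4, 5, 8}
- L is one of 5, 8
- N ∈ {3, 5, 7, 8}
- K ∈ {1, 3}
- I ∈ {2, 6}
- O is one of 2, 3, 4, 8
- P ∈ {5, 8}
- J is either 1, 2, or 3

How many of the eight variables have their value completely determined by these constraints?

3

The 8 variables together cover exactly {1, 2, 3, 4, 5, 6, 7, 8} — 8 values for 8 variables — and 6 appears only in I's list, so I = 6.
The 7 still-open variables draw from only 7 values {1, 2, 3, 4, 5, 7, 8}, so each is used; only N can be 7, hence N = 7.
The 2 variables L and P are confined to {5, 8}, which locks those values in; drop them from M, O.
M has just one choice, so M = 4. Strike 4 from O.
Determined: I=6, M=4, N=7. The other variables each still have more than one consistent value. That makes 3.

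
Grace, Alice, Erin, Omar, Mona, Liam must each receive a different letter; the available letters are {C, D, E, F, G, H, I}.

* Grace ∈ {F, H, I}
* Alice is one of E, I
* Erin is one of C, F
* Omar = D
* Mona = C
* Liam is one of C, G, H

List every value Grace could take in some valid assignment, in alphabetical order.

Omar's domain is down to {D}, so Omar = D.
Mona must be C (only option left). Eliminate C elsewhere: Erin, Liam.
Erin must be F (only option left). So Grace can't be F.
No further eliminations apply; Grace can still be any of H, I.

H, I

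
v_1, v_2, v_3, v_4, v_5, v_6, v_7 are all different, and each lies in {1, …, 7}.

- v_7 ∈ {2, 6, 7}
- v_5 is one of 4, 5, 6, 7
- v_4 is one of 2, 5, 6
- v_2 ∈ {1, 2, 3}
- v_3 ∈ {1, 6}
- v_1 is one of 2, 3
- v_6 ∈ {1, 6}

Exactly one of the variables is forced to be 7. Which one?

The 7 variables together cover exactly {1, 2, 3, 4, 5, 6, 7} — 7 values for 7 variables — and 4 appears only in v_5's list, so v_5 = 4.
Among the 6 still-open variables, 5 fits only v_4 (and all 6 values in {1, 2, 3, 5, 6, 7} must be used), so v_4 = 5.
The 5 still-open variables together cover exactly {1, 2, 3, 6, 7} — 5 values for 5 variables — and 7 appears only in v_7's list, so v_7 = 7.

v_7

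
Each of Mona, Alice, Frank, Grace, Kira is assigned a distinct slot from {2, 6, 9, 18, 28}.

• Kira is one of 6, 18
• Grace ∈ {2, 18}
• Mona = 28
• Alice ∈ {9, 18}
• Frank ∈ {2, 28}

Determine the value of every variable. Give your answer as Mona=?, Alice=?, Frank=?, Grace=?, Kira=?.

Mona=28, Alice=9, Frank=2, Grace=18, Kira=6

Mona's domain is down to {28}, so Mona = 28. So Frank can't be 28.
That leaves Frank = 2. Remove 2 from Grace.
Grace's domain is down to {18}, so Grace = 18. Remove 18 from Alice, Kira.
Kira must be 6 (only option left).
Alice has just one choice, so Alice = 9.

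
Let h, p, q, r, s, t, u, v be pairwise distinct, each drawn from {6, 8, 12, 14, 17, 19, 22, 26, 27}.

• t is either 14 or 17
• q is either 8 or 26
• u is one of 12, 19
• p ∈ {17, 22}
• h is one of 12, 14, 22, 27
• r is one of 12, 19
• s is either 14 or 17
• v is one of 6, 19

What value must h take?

The 2 variables r and u are confined to {12, 19}, which locks those values in; drop them from h, v.
v has just one choice, so v = 6.
s and t between them cover only {14, 17} — a naked pair. Remove those values from h, p.
That leaves p = 22. Strike 22 from h.
So h = 27.

27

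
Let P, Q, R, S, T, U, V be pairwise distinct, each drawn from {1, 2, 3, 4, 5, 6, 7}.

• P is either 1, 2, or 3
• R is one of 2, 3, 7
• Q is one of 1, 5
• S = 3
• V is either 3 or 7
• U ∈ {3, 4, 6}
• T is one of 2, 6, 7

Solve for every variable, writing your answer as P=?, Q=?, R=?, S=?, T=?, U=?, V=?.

S must be 3 (only option left). Remove 3 from P, R, U, V.
V must be 7 (only option left). So R, T can't be 7.
That leaves R = 2. Eliminate 2 elsewhere: P, T.
T's domain is down to {6}, so T = 6. Remove 6 from U.
That leaves U = 4.
P must be 1 (only option left). Remove 1 from Q.
That leaves Q = 5.

P=1, Q=5, R=2, S=3, T=6, U=4, V=7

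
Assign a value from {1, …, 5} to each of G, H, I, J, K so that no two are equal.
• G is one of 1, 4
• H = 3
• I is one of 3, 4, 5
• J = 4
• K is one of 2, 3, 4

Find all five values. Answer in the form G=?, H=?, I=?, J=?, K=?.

G=1, H=3, I=5, J=4, K=2

H must be 3 (only option left). Strike 3 from I, K.
J has just one choice, so J = 4. Remove 4 from G, I, K.
K has just one choice, so K = 2.
G has just one choice, so G = 1.
I has just one choice, so I = 5.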